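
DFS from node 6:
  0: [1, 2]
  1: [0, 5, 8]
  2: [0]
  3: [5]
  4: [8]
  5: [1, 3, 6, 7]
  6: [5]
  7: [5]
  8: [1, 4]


Visit 6, push [5]
Visit 5, push [7, 3, 1]
Visit 1, push [8, 0]
Visit 0, push [2]
Visit 2, push []
Visit 8, push [4]
Visit 4, push []
Visit 3, push []
Visit 7, push []

DFS order: [6, 5, 1, 0, 2, 8, 4, 3, 7]


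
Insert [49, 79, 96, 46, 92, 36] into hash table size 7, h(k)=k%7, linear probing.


Insert 49: h=0 -> slot 0
Insert 79: h=2 -> slot 2
Insert 96: h=5 -> slot 5
Insert 46: h=4 -> slot 4
Insert 92: h=1 -> slot 1
Insert 36: h=1, 2 probes -> slot 3

Table: [49, 92, 79, 36, 46, 96, None]


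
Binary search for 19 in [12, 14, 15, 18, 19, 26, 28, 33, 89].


Step 1: lo=0, hi=8, mid=4, val=19

Found at index 4


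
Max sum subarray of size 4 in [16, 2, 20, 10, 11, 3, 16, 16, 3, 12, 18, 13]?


[0:4]: 48
[1:5]: 43
[2:6]: 44
[3:7]: 40
[4:8]: 46
[5:9]: 38
[6:10]: 47
[7:11]: 49
[8:12]: 46

Max: 49 at [7:11]


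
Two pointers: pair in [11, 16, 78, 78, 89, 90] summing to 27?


lo=0(11)+hi=5(90)=101
lo=0(11)+hi=4(89)=100
lo=0(11)+hi=3(78)=89
lo=0(11)+hi=2(78)=89
lo=0(11)+hi=1(16)=27

Yes: 11+16=27


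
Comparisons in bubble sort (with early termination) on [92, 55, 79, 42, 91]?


Algorithm: bubble sort (with early termination)
Input: [92, 55, 79, 42, 91]
Sorted: [42, 55, 79, 91, 92]

10


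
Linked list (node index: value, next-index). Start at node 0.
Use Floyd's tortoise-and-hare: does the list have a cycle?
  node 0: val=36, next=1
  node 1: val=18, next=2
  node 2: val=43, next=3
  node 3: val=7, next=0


Floyd's tortoise (slow, +1) and hare (fast, +2):
  init: slow=0, fast=0
  step 1: slow=1, fast=2
  step 2: slow=2, fast=0
  step 3: slow=3, fast=2
  step 4: slow=0, fast=0
  slow == fast at node 0: cycle detected

Cycle: yes


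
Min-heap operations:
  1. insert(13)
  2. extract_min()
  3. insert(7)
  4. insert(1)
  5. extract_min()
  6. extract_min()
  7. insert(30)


insert(13) -> [13]
extract_min()->13, []
insert(7) -> [7]
insert(1) -> [1, 7]
extract_min()->1, [7]
extract_min()->7, []
insert(30) -> [30]

Final heap: [30]


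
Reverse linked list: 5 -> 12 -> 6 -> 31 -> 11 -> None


Step 1: curr=5, set curr.next=prev(None) | reversed so far: 5
Step 2: curr=12, set curr.next=prev(5) | reversed so far: 12 -> 5
Step 3: curr=6, set curr.next=prev(12) | reversed so far: 6 -> 12 -> 5
Step 4: curr=31, set curr.next=prev(6) | reversed so far: 31 -> 6 -> 12 -> 5
Step 5: curr=11, set curr.next=prev(31) | reversed so far: 11 -> 31 -> 6 -> 12 -> 5

11 -> 31 -> 6 -> 12 -> 5 -> None


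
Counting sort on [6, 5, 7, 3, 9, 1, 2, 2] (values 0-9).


Input: [6, 5, 7, 3, 9, 1, 2, 2]
Counts: [0, 1, 2, 1, 0, 1, 1, 1, 0, 1]

Sorted: [1, 2, 2, 3, 5, 6, 7, 9]


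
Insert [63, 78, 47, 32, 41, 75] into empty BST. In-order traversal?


Insert 63: root
Insert 78: R from 63
Insert 47: L from 63
Insert 32: L from 63 -> L from 47
Insert 41: L from 63 -> L from 47 -> R from 32
Insert 75: R from 63 -> L from 78

In-order: [32, 41, 47, 63, 75, 78]


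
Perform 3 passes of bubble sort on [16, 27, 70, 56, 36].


Initial: [16, 27, 70, 56, 36]
Pass 1: [16, 27, 56, 36, 70] (2 swaps)
Pass 2: [16, 27, 36, 56, 70] (1 swaps)
Pass 3: [16, 27, 36, 56, 70] (0 swaps)

After 3 passes: [16, 27, 36, 56, 70]


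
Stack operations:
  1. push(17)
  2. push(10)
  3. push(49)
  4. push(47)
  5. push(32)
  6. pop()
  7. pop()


push(17) -> [17]
push(10) -> [17, 10]
push(49) -> [17, 10, 49]
push(47) -> [17, 10, 49, 47]
push(32) -> [17, 10, 49, 47, 32]
pop()->32, [17, 10, 49, 47]
pop()->47, [17, 10, 49]

Final stack: [17, 10, 49]


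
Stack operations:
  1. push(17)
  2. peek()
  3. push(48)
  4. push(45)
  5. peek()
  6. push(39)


push(17) -> [17]
peek()->17
push(48) -> [17, 48]
push(45) -> [17, 48, 45]
peek()->45
push(39) -> [17, 48, 45, 39]

Final stack: [17, 48, 45, 39]


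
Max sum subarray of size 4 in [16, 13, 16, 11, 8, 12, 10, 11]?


[0:4]: 56
[1:5]: 48
[2:6]: 47
[3:7]: 41
[4:8]: 41

Max: 56 at [0:4]


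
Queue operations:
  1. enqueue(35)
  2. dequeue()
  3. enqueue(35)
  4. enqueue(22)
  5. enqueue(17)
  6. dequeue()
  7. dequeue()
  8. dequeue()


enqueue(35) -> [35]
dequeue()->35, []
enqueue(35) -> [35]
enqueue(22) -> [35, 22]
enqueue(17) -> [35, 22, 17]
dequeue()->35, [22, 17]
dequeue()->22, [17]
dequeue()->17, []

Final queue: []


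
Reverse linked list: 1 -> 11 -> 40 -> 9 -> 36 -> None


Step 1: curr=1, set curr.next=prev(None) | reversed so far: 1
Step 2: curr=11, set curr.next=prev(1) | reversed so far: 11 -> 1
Step 3: curr=40, set curr.next=prev(11) | reversed so far: 40 -> 11 -> 1
Step 4: curr=9, set curr.next=prev(40) | reversed so far: 9 -> 40 -> 11 -> 1
Step 5: curr=36, set curr.next=prev(9) | reversed so far: 36 -> 9 -> 40 -> 11 -> 1

36 -> 9 -> 40 -> 11 -> 1 -> None


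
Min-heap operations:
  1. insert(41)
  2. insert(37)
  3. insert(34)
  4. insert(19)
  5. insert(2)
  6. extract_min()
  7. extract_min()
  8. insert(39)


insert(41) -> [41]
insert(37) -> [37, 41]
insert(34) -> [34, 41, 37]
insert(19) -> [19, 34, 37, 41]
insert(2) -> [2, 19, 37, 41, 34]
extract_min()->2, [19, 34, 37, 41]
extract_min()->19, [34, 41, 37]
insert(39) -> [34, 39, 37, 41]

Final heap: [34, 39, 37, 41]


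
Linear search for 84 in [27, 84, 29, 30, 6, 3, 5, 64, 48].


i=0: 27!=84
i=1: 84==84 found!

Found at 1, 2 comps


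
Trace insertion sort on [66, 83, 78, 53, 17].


Initial: [66, 83, 78, 53, 17]
Insert 83: [66, 83, 78, 53, 17]
Insert 78: [66, 78, 83, 53, 17]
Insert 53: [53, 66, 78, 83, 17]
Insert 17: [17, 53, 66, 78, 83]

Sorted: [17, 53, 66, 78, 83]


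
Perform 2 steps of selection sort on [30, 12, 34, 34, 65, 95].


Initial: [30, 12, 34, 34, 65, 95]
Step 1: min=12 at 1
  Swap: [12, 30, 34, 34, 65, 95]
Step 2: min=30 at 1
  Swap: [12, 30, 34, 34, 65, 95]

After 2 steps: [12, 30, 34, 34, 65, 95]


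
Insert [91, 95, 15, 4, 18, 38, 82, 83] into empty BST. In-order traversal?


Insert 91: root
Insert 95: R from 91
Insert 15: L from 91
Insert 4: L from 91 -> L from 15
Insert 18: L from 91 -> R from 15
Insert 38: L from 91 -> R from 15 -> R from 18
Insert 82: L from 91 -> R from 15 -> R from 18 -> R from 38
Insert 83: L from 91 -> R from 15 -> R from 18 -> R from 38 -> R from 82

In-order: [4, 15, 18, 38, 82, 83, 91, 95]


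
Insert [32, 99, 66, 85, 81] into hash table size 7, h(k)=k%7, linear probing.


Insert 32: h=4 -> slot 4
Insert 99: h=1 -> slot 1
Insert 66: h=3 -> slot 3
Insert 85: h=1, 1 probes -> slot 2
Insert 81: h=4, 1 probes -> slot 5

Table: [None, 99, 85, 66, 32, 81, None]


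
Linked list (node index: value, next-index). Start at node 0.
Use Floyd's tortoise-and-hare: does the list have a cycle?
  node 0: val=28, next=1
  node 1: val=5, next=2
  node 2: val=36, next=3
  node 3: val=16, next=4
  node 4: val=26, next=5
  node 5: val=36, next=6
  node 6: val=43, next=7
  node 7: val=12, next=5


Floyd's tortoise (slow, +1) and hare (fast, +2):
  init: slow=0, fast=0
  step 1: slow=1, fast=2
  step 2: slow=2, fast=4
  step 3: slow=3, fast=6
  step 4: slow=4, fast=5
  step 5: slow=5, fast=7
  step 6: slow=6, fast=6
  slow == fast at node 6: cycle detected

Cycle: yes


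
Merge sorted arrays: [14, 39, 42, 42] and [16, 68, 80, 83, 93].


Take 14 from A
Take 16 from B
Take 39 from A
Take 42 from A
Take 42 from A

Merged: [14, 16, 39, 42, 42, 68, 80, 83, 93]


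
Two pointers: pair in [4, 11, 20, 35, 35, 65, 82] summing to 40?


lo=0(4)+hi=6(82)=86
lo=0(4)+hi=5(65)=69
lo=0(4)+hi=4(35)=39
lo=1(11)+hi=4(35)=46
lo=1(11)+hi=3(35)=46
lo=1(11)+hi=2(20)=31

No pair found


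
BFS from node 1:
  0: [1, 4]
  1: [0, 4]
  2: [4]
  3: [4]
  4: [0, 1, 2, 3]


Visit 1, enqueue [0, 4]
Visit 0, enqueue []
Visit 4, enqueue [2, 3]
Visit 2, enqueue []
Visit 3, enqueue []

BFS order: [1, 0, 4, 2, 3]


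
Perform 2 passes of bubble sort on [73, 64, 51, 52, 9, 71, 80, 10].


Initial: [73, 64, 51, 52, 9, 71, 80, 10]
Pass 1: [64, 51, 52, 9, 71, 73, 10, 80] (6 swaps)
Pass 2: [51, 52, 9, 64, 71, 10, 73, 80] (4 swaps)

After 2 passes: [51, 52, 9, 64, 71, 10, 73, 80]


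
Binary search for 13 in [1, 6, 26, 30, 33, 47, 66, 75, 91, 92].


Step 1: lo=0, hi=9, mid=4, val=33
Step 2: lo=0, hi=3, mid=1, val=6
Step 3: lo=2, hi=3, mid=2, val=26

Not found


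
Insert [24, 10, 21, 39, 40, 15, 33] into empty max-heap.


Insert 24: [24]
Insert 10: [24, 10]
Insert 21: [24, 10, 21]
Insert 39: [39, 24, 21, 10]
Insert 40: [40, 39, 21, 10, 24]
Insert 15: [40, 39, 21, 10, 24, 15]
Insert 33: [40, 39, 33, 10, 24, 15, 21]

Final heap: [40, 39, 33, 10, 24, 15, 21]


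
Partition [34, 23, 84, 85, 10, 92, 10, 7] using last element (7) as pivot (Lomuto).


Pivot: 7
Place pivot at 0: [7, 23, 84, 85, 10, 92, 10, 34]

Partitioned: [7, 23, 84, 85, 10, 92, 10, 34]


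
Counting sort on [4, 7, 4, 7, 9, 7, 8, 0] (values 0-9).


Input: [4, 7, 4, 7, 9, 7, 8, 0]
Counts: [1, 0, 0, 0, 2, 0, 0, 3, 1, 1]

Sorted: [0, 4, 4, 7, 7, 7, 8, 9]


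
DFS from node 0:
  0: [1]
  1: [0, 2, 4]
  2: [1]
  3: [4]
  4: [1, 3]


Visit 0, push [1]
Visit 1, push [4, 2]
Visit 2, push []
Visit 4, push [3]
Visit 3, push []

DFS order: [0, 1, 2, 4, 3]


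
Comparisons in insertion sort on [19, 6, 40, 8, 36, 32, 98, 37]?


Algorithm: insertion sort
Input: [19, 6, 40, 8, 36, 32, 98, 37]
Sorted: [6, 8, 19, 32, 36, 37, 40, 98]

14


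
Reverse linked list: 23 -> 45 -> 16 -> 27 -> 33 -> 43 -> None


Step 1: curr=23, set curr.next=prev(None) | reversed so far: 23
Step 2: curr=45, set curr.next=prev(23) | reversed so far: 45 -> 23
Step 3: curr=16, set curr.next=prev(45) | reversed so far: 16 -> 45 -> 23
Step 4: curr=27, set curr.next=prev(16) | reversed so far: 27 -> 16 -> 45 -> 23
Step 5: curr=33, set curr.next=prev(27) | reversed so far: 33 -> 27 -> 16 -> 45 -> 23
Step 6: curr=43, set curr.next=prev(33) | reversed so far: 43 -> 33 -> 27 -> 16 -> 45 -> 23

43 -> 33 -> 27 -> 16 -> 45 -> 23 -> None


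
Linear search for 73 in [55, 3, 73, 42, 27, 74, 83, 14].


i=0: 55!=73
i=1: 3!=73
i=2: 73==73 found!

Found at 2, 3 comps


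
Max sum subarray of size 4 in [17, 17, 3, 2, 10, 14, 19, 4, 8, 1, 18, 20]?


[0:4]: 39
[1:5]: 32
[2:6]: 29
[3:7]: 45
[4:8]: 47
[5:9]: 45
[6:10]: 32
[7:11]: 31
[8:12]: 47

Max: 47 at [4:8]


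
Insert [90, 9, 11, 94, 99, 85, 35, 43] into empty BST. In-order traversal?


Insert 90: root
Insert 9: L from 90
Insert 11: L from 90 -> R from 9
Insert 94: R from 90
Insert 99: R from 90 -> R from 94
Insert 85: L from 90 -> R from 9 -> R from 11
Insert 35: L from 90 -> R from 9 -> R from 11 -> L from 85
Insert 43: L from 90 -> R from 9 -> R from 11 -> L from 85 -> R from 35

In-order: [9, 11, 35, 43, 85, 90, 94, 99]


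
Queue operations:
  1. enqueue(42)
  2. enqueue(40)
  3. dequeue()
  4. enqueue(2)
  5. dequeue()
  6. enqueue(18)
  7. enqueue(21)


enqueue(42) -> [42]
enqueue(40) -> [42, 40]
dequeue()->42, [40]
enqueue(2) -> [40, 2]
dequeue()->40, [2]
enqueue(18) -> [2, 18]
enqueue(21) -> [2, 18, 21]

Final queue: [2, 18, 21]


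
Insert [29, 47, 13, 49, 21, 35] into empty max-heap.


Insert 29: [29]
Insert 47: [47, 29]
Insert 13: [47, 29, 13]
Insert 49: [49, 47, 13, 29]
Insert 21: [49, 47, 13, 29, 21]
Insert 35: [49, 47, 35, 29, 21, 13]

Final heap: [49, 47, 35, 29, 21, 13]


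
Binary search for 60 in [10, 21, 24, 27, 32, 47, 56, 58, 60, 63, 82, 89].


Step 1: lo=0, hi=11, mid=5, val=47
Step 2: lo=6, hi=11, mid=8, val=60

Found at index 8


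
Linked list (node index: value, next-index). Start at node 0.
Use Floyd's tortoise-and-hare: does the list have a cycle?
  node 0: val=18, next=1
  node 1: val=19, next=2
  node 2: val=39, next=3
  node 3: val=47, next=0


Floyd's tortoise (slow, +1) and hare (fast, +2):
  init: slow=0, fast=0
  step 1: slow=1, fast=2
  step 2: slow=2, fast=0
  step 3: slow=3, fast=2
  step 4: slow=0, fast=0
  slow == fast at node 0: cycle detected

Cycle: yes


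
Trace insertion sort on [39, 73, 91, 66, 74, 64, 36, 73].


Initial: [39, 73, 91, 66, 74, 64, 36, 73]
Insert 73: [39, 73, 91, 66, 74, 64, 36, 73]
Insert 91: [39, 73, 91, 66, 74, 64, 36, 73]
Insert 66: [39, 66, 73, 91, 74, 64, 36, 73]
Insert 74: [39, 66, 73, 74, 91, 64, 36, 73]
Insert 64: [39, 64, 66, 73, 74, 91, 36, 73]
Insert 36: [36, 39, 64, 66, 73, 74, 91, 73]
Insert 73: [36, 39, 64, 66, 73, 73, 74, 91]

Sorted: [36, 39, 64, 66, 73, 73, 74, 91]


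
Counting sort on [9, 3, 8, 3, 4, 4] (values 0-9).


Input: [9, 3, 8, 3, 4, 4]
Counts: [0, 0, 0, 2, 2, 0, 0, 0, 1, 1]

Sorted: [3, 3, 4, 4, 8, 9]


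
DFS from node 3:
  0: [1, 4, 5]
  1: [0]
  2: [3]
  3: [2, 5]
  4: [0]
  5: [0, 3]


Visit 3, push [5, 2]
Visit 2, push []
Visit 5, push [0]
Visit 0, push [4, 1]
Visit 1, push []
Visit 4, push []

DFS order: [3, 2, 5, 0, 1, 4]


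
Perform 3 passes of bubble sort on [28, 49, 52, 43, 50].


Initial: [28, 49, 52, 43, 50]
Pass 1: [28, 49, 43, 50, 52] (2 swaps)
Pass 2: [28, 43, 49, 50, 52] (1 swaps)
Pass 3: [28, 43, 49, 50, 52] (0 swaps)

After 3 passes: [28, 43, 49, 50, 52]


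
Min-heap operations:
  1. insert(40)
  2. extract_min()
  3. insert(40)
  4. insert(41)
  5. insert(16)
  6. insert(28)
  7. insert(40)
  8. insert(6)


insert(40) -> [40]
extract_min()->40, []
insert(40) -> [40]
insert(41) -> [40, 41]
insert(16) -> [16, 41, 40]
insert(28) -> [16, 28, 40, 41]
insert(40) -> [16, 28, 40, 41, 40]
insert(6) -> [6, 28, 16, 41, 40, 40]

Final heap: [6, 28, 16, 41, 40, 40]


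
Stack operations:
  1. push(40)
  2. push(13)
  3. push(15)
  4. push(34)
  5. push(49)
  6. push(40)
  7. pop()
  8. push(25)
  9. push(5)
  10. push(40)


push(40) -> [40]
push(13) -> [40, 13]
push(15) -> [40, 13, 15]
push(34) -> [40, 13, 15, 34]
push(49) -> [40, 13, 15, 34, 49]
push(40) -> [40, 13, 15, 34, 49, 40]
pop()->40, [40, 13, 15, 34, 49]
push(25) -> [40, 13, 15, 34, 49, 25]
push(5) -> [40, 13, 15, 34, 49, 25, 5]
push(40) -> [40, 13, 15, 34, 49, 25, 5, 40]

Final stack: [40, 13, 15, 34, 49, 25, 5, 40]


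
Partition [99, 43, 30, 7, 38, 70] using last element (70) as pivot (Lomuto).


Pivot: 70
  43 <= 70: swap -> [43, 99, 30, 7, 38, 70]
  30 <= 70: swap -> [43, 30, 99, 7, 38, 70]
  7 <= 70: swap -> [43, 30, 7, 99, 38, 70]
  38 <= 70: swap -> [43, 30, 7, 38, 99, 70]
Place pivot at 4: [43, 30, 7, 38, 70, 99]

Partitioned: [43, 30, 7, 38, 70, 99]


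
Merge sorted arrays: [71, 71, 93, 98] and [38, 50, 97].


Take 38 from B
Take 50 from B
Take 71 from A
Take 71 from A
Take 93 from A
Take 97 from B

Merged: [38, 50, 71, 71, 93, 97, 98]


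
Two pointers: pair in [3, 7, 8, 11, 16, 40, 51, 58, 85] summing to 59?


lo=0(3)+hi=8(85)=88
lo=0(3)+hi=7(58)=61
lo=0(3)+hi=6(51)=54
lo=1(7)+hi=6(51)=58
lo=2(8)+hi=6(51)=59

Yes: 8+51=59


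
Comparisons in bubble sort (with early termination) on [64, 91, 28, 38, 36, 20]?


Algorithm: bubble sort (with early termination)
Input: [64, 91, 28, 38, 36, 20]
Sorted: [20, 28, 36, 38, 64, 91]

15


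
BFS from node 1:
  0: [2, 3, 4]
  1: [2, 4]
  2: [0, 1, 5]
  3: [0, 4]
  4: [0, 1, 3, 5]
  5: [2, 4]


Visit 1, enqueue [2, 4]
Visit 2, enqueue [0, 5]
Visit 4, enqueue [3]
Visit 0, enqueue []
Visit 5, enqueue []
Visit 3, enqueue []

BFS order: [1, 2, 4, 0, 5, 3]


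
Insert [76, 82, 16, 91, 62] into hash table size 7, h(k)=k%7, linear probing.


Insert 76: h=6 -> slot 6
Insert 82: h=5 -> slot 5
Insert 16: h=2 -> slot 2
Insert 91: h=0 -> slot 0
Insert 62: h=6, 2 probes -> slot 1

Table: [91, 62, 16, None, None, 82, 76]


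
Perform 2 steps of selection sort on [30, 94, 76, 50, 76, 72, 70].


Initial: [30, 94, 76, 50, 76, 72, 70]
Step 1: min=30 at 0
  Swap: [30, 94, 76, 50, 76, 72, 70]
Step 2: min=50 at 3
  Swap: [30, 50, 76, 94, 76, 72, 70]

After 2 steps: [30, 50, 76, 94, 76, 72, 70]


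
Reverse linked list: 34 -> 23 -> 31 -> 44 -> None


Step 1: curr=34, set curr.next=prev(None) | reversed so far: 34
Step 2: curr=23, set curr.next=prev(34) | reversed so far: 23 -> 34
Step 3: curr=31, set curr.next=prev(23) | reversed so far: 31 -> 23 -> 34
Step 4: curr=44, set curr.next=prev(31) | reversed so far: 44 -> 31 -> 23 -> 34

44 -> 31 -> 23 -> 34 -> None


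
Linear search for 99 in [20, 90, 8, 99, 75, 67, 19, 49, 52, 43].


i=0: 20!=99
i=1: 90!=99
i=2: 8!=99
i=3: 99==99 found!

Found at 3, 4 comps


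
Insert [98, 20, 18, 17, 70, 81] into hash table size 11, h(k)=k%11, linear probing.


Insert 98: h=10 -> slot 10
Insert 20: h=9 -> slot 9
Insert 18: h=7 -> slot 7
Insert 17: h=6 -> slot 6
Insert 70: h=4 -> slot 4
Insert 81: h=4, 1 probes -> slot 5

Table: [None, None, None, None, 70, 81, 17, 18, None, 20, 98]


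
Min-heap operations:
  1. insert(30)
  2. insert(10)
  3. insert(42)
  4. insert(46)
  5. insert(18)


insert(30) -> [30]
insert(10) -> [10, 30]
insert(42) -> [10, 30, 42]
insert(46) -> [10, 30, 42, 46]
insert(18) -> [10, 18, 42, 46, 30]

Final heap: [10, 18, 42, 46, 30]


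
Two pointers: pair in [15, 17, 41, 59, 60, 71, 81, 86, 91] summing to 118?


lo=0(15)+hi=8(91)=106
lo=1(17)+hi=8(91)=108
lo=2(41)+hi=8(91)=132
lo=2(41)+hi=7(86)=127
lo=2(41)+hi=6(81)=122
lo=2(41)+hi=5(71)=112
lo=3(59)+hi=5(71)=130
lo=3(59)+hi=4(60)=119

No pair found


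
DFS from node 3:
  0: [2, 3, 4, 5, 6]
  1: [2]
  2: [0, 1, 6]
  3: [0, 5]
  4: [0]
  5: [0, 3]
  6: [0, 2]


Visit 3, push [5, 0]
Visit 0, push [6, 5, 4, 2]
Visit 2, push [6, 1]
Visit 1, push []
Visit 6, push []
Visit 4, push []
Visit 5, push []

DFS order: [3, 0, 2, 1, 6, 4, 5]


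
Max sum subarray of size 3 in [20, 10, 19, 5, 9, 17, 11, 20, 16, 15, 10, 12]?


[0:3]: 49
[1:4]: 34
[2:5]: 33
[3:6]: 31
[4:7]: 37
[5:8]: 48
[6:9]: 47
[7:10]: 51
[8:11]: 41
[9:12]: 37

Max: 51 at [7:10]


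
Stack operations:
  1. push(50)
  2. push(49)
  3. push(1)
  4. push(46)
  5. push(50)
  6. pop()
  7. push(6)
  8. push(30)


push(50) -> [50]
push(49) -> [50, 49]
push(1) -> [50, 49, 1]
push(46) -> [50, 49, 1, 46]
push(50) -> [50, 49, 1, 46, 50]
pop()->50, [50, 49, 1, 46]
push(6) -> [50, 49, 1, 46, 6]
push(30) -> [50, 49, 1, 46, 6, 30]

Final stack: [50, 49, 1, 46, 6, 30]


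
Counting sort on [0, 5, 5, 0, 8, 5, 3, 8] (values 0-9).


Input: [0, 5, 5, 0, 8, 5, 3, 8]
Counts: [2, 0, 0, 1, 0, 3, 0, 0, 2, 0]

Sorted: [0, 0, 3, 5, 5, 5, 8, 8]


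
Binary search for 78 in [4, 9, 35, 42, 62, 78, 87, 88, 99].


Step 1: lo=0, hi=8, mid=4, val=62
Step 2: lo=5, hi=8, mid=6, val=87
Step 3: lo=5, hi=5, mid=5, val=78

Found at index 5


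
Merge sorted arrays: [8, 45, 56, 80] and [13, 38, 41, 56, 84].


Take 8 from A
Take 13 from B
Take 38 from B
Take 41 from B
Take 45 from A
Take 56 from A
Take 56 from B
Take 80 from A

Merged: [8, 13, 38, 41, 45, 56, 56, 80, 84]


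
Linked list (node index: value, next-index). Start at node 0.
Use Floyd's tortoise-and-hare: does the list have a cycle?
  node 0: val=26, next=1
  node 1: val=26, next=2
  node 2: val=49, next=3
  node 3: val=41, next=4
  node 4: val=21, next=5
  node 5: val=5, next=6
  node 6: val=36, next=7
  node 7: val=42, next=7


Floyd's tortoise (slow, +1) and hare (fast, +2):
  init: slow=0, fast=0
  step 1: slow=1, fast=2
  step 2: slow=2, fast=4
  step 3: slow=3, fast=6
  step 4: slow=4, fast=7
  step 5: slow=5, fast=7
  step 6: slow=6, fast=7
  step 7: slow=7, fast=7
  slow == fast at node 7: cycle detected

Cycle: yes


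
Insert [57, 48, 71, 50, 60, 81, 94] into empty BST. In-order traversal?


Insert 57: root
Insert 48: L from 57
Insert 71: R from 57
Insert 50: L from 57 -> R from 48
Insert 60: R from 57 -> L from 71
Insert 81: R from 57 -> R from 71
Insert 94: R from 57 -> R from 71 -> R from 81

In-order: [48, 50, 57, 60, 71, 81, 94]


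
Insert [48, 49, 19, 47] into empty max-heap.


Insert 48: [48]
Insert 49: [49, 48]
Insert 19: [49, 48, 19]
Insert 47: [49, 48, 19, 47]

Final heap: [49, 48, 19, 47]


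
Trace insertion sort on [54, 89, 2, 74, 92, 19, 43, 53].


Initial: [54, 89, 2, 74, 92, 19, 43, 53]
Insert 89: [54, 89, 2, 74, 92, 19, 43, 53]
Insert 2: [2, 54, 89, 74, 92, 19, 43, 53]
Insert 74: [2, 54, 74, 89, 92, 19, 43, 53]
Insert 92: [2, 54, 74, 89, 92, 19, 43, 53]
Insert 19: [2, 19, 54, 74, 89, 92, 43, 53]
Insert 43: [2, 19, 43, 54, 74, 89, 92, 53]
Insert 53: [2, 19, 43, 53, 54, 74, 89, 92]

Sorted: [2, 19, 43, 53, 54, 74, 89, 92]


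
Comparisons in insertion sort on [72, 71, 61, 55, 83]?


Algorithm: insertion sort
Input: [72, 71, 61, 55, 83]
Sorted: [55, 61, 71, 72, 83]

7


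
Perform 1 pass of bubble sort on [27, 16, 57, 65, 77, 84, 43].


Initial: [27, 16, 57, 65, 77, 84, 43]
Pass 1: [16, 27, 57, 65, 77, 43, 84] (2 swaps)

After 1 pass: [16, 27, 57, 65, 77, 43, 84]


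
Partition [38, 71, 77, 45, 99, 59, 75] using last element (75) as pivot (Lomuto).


Pivot: 75
  38 <= 75: advance i (no swap)
  71 <= 75: advance i (no swap)
  45 <= 75: swap -> [38, 71, 45, 77, 99, 59, 75]
  59 <= 75: swap -> [38, 71, 45, 59, 99, 77, 75]
Place pivot at 4: [38, 71, 45, 59, 75, 77, 99]

Partitioned: [38, 71, 45, 59, 75, 77, 99]


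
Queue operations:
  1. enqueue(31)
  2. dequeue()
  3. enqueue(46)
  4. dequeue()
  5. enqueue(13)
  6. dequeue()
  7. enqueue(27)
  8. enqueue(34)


enqueue(31) -> [31]
dequeue()->31, []
enqueue(46) -> [46]
dequeue()->46, []
enqueue(13) -> [13]
dequeue()->13, []
enqueue(27) -> [27]
enqueue(34) -> [27, 34]

Final queue: [27, 34]


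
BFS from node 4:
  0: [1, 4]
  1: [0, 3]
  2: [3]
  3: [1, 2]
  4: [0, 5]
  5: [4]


Visit 4, enqueue [0, 5]
Visit 0, enqueue [1]
Visit 5, enqueue []
Visit 1, enqueue [3]
Visit 3, enqueue [2]
Visit 2, enqueue []

BFS order: [4, 0, 5, 1, 3, 2]


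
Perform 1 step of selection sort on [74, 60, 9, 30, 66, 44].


Initial: [74, 60, 9, 30, 66, 44]
Step 1: min=9 at 2
  Swap: [9, 60, 74, 30, 66, 44]

After 1 step: [9, 60, 74, 30, 66, 44]


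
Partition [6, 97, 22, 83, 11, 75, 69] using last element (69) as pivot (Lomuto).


Pivot: 69
  6 <= 69: advance i (no swap)
  22 <= 69: swap -> [6, 22, 97, 83, 11, 75, 69]
  11 <= 69: swap -> [6, 22, 11, 83, 97, 75, 69]
Place pivot at 3: [6, 22, 11, 69, 97, 75, 83]

Partitioned: [6, 22, 11, 69, 97, 75, 83]


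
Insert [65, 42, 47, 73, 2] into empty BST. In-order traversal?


Insert 65: root
Insert 42: L from 65
Insert 47: L from 65 -> R from 42
Insert 73: R from 65
Insert 2: L from 65 -> L from 42

In-order: [2, 42, 47, 65, 73]


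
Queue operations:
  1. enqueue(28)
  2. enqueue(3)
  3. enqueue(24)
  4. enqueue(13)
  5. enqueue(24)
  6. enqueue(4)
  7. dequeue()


enqueue(28) -> [28]
enqueue(3) -> [28, 3]
enqueue(24) -> [28, 3, 24]
enqueue(13) -> [28, 3, 24, 13]
enqueue(24) -> [28, 3, 24, 13, 24]
enqueue(4) -> [28, 3, 24, 13, 24, 4]
dequeue()->28, [3, 24, 13, 24, 4]

Final queue: [3, 24, 13, 24, 4]


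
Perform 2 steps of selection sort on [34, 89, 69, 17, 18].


Initial: [34, 89, 69, 17, 18]
Step 1: min=17 at 3
  Swap: [17, 89, 69, 34, 18]
Step 2: min=18 at 4
  Swap: [17, 18, 69, 34, 89]

After 2 steps: [17, 18, 69, 34, 89]


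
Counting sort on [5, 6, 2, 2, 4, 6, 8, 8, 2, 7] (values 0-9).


Input: [5, 6, 2, 2, 4, 6, 8, 8, 2, 7]
Counts: [0, 0, 3, 0, 1, 1, 2, 1, 2, 0]

Sorted: [2, 2, 2, 4, 5, 6, 6, 7, 8, 8]


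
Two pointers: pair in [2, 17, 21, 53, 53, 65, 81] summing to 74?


lo=0(2)+hi=6(81)=83
lo=0(2)+hi=5(65)=67
lo=1(17)+hi=5(65)=82
lo=1(17)+hi=4(53)=70
lo=2(21)+hi=4(53)=74

Yes: 21+53=74


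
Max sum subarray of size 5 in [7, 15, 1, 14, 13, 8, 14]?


[0:5]: 50
[1:6]: 51
[2:7]: 50

Max: 51 at [1:6]


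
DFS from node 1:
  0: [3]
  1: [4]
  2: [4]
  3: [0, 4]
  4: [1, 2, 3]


Visit 1, push [4]
Visit 4, push [3, 2]
Visit 2, push []
Visit 3, push [0]
Visit 0, push []

DFS order: [1, 4, 2, 3, 0]


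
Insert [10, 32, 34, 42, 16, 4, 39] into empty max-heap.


Insert 10: [10]
Insert 32: [32, 10]
Insert 34: [34, 10, 32]
Insert 42: [42, 34, 32, 10]
Insert 16: [42, 34, 32, 10, 16]
Insert 4: [42, 34, 32, 10, 16, 4]
Insert 39: [42, 34, 39, 10, 16, 4, 32]

Final heap: [42, 34, 39, 10, 16, 4, 32]


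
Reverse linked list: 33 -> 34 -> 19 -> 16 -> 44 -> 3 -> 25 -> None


Step 1: curr=33, set curr.next=prev(None) | reversed so far: 33
Step 2: curr=34, set curr.next=prev(33) | reversed so far: 34 -> 33
Step 3: curr=19, set curr.next=prev(34) | reversed so far: 19 -> 34 -> 33
Step 4: curr=16, set curr.next=prev(19) | reversed so far: 16 -> 19 -> 34 -> 33
Step 5: curr=44, set curr.next=prev(16) | reversed so far: 44 -> 16 -> 19 -> 34 -> 33
Step 6: curr=3, set curr.next=prev(44) | reversed so far: 3 -> 44 -> 16 -> 19 -> 34 -> 33
Step 7: curr=25, set curr.next=prev(3) | reversed so far: 25 -> 3 -> 44 -> 16 -> 19 -> 34 -> 33

25 -> 3 -> 44 -> 16 -> 19 -> 34 -> 33 -> None


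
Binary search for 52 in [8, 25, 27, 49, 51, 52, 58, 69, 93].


Step 1: lo=0, hi=8, mid=4, val=51
Step 2: lo=5, hi=8, mid=6, val=58
Step 3: lo=5, hi=5, mid=5, val=52

Found at index 5


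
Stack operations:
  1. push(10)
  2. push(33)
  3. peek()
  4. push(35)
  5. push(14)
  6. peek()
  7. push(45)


push(10) -> [10]
push(33) -> [10, 33]
peek()->33
push(35) -> [10, 33, 35]
push(14) -> [10, 33, 35, 14]
peek()->14
push(45) -> [10, 33, 35, 14, 45]

Final stack: [10, 33, 35, 14, 45]


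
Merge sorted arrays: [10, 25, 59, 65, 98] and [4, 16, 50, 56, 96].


Take 4 from B
Take 10 from A
Take 16 from B
Take 25 from A
Take 50 from B
Take 56 from B
Take 59 from A
Take 65 from A
Take 96 from B

Merged: [4, 10, 16, 25, 50, 56, 59, 65, 96, 98]


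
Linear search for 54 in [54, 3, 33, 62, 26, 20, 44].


i=0: 54==54 found!

Found at 0, 1 comps


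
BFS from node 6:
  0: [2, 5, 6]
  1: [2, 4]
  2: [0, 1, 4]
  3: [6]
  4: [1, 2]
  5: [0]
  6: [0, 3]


Visit 6, enqueue [0, 3]
Visit 0, enqueue [2, 5]
Visit 3, enqueue []
Visit 2, enqueue [1, 4]
Visit 5, enqueue []
Visit 1, enqueue []
Visit 4, enqueue []

BFS order: [6, 0, 3, 2, 5, 1, 4]


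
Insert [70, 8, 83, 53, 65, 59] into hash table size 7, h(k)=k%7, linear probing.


Insert 70: h=0 -> slot 0
Insert 8: h=1 -> slot 1
Insert 83: h=6 -> slot 6
Insert 53: h=4 -> slot 4
Insert 65: h=2 -> slot 2
Insert 59: h=3 -> slot 3

Table: [70, 8, 65, 59, 53, None, 83]


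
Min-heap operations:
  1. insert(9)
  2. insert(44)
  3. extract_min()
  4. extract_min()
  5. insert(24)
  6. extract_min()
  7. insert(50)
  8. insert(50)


insert(9) -> [9]
insert(44) -> [9, 44]
extract_min()->9, [44]
extract_min()->44, []
insert(24) -> [24]
extract_min()->24, []
insert(50) -> [50]
insert(50) -> [50, 50]

Final heap: [50, 50]


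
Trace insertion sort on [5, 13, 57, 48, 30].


Initial: [5, 13, 57, 48, 30]
Insert 13: [5, 13, 57, 48, 30]
Insert 57: [5, 13, 57, 48, 30]
Insert 48: [5, 13, 48, 57, 30]
Insert 30: [5, 13, 30, 48, 57]

Sorted: [5, 13, 30, 48, 57]


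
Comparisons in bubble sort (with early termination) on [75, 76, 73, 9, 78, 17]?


Algorithm: bubble sort (with early termination)
Input: [75, 76, 73, 9, 78, 17]
Sorted: [9, 17, 73, 75, 76, 78]

15


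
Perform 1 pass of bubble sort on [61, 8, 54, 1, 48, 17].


Initial: [61, 8, 54, 1, 48, 17]
Pass 1: [8, 54, 1, 48, 17, 61] (5 swaps)

After 1 pass: [8, 54, 1, 48, 17, 61]


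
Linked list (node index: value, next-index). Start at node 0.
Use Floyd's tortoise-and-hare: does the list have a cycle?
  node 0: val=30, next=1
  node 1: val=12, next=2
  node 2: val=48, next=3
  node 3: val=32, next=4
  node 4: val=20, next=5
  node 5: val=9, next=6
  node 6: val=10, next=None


Floyd's tortoise (slow, +1) and hare (fast, +2):
  init: slow=0, fast=0
  step 1: slow=1, fast=2
  step 2: slow=2, fast=4
  step 3: slow=3, fast=6
  step 4: fast -> None, no cycle

Cycle: no


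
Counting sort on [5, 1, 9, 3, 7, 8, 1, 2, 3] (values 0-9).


Input: [5, 1, 9, 3, 7, 8, 1, 2, 3]
Counts: [0, 2, 1, 2, 0, 1, 0, 1, 1, 1]

Sorted: [1, 1, 2, 3, 3, 5, 7, 8, 9]


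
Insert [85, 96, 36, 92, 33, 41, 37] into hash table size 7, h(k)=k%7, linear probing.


Insert 85: h=1 -> slot 1
Insert 96: h=5 -> slot 5
Insert 36: h=1, 1 probes -> slot 2
Insert 92: h=1, 2 probes -> slot 3
Insert 33: h=5, 1 probes -> slot 6
Insert 41: h=6, 1 probes -> slot 0
Insert 37: h=2, 2 probes -> slot 4

Table: [41, 85, 36, 92, 37, 96, 33]


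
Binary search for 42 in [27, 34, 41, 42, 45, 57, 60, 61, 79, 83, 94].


Step 1: lo=0, hi=10, mid=5, val=57
Step 2: lo=0, hi=4, mid=2, val=41
Step 3: lo=3, hi=4, mid=3, val=42

Found at index 3


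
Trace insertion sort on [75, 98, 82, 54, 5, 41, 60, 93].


Initial: [75, 98, 82, 54, 5, 41, 60, 93]
Insert 98: [75, 98, 82, 54, 5, 41, 60, 93]
Insert 82: [75, 82, 98, 54, 5, 41, 60, 93]
Insert 54: [54, 75, 82, 98, 5, 41, 60, 93]
Insert 5: [5, 54, 75, 82, 98, 41, 60, 93]
Insert 41: [5, 41, 54, 75, 82, 98, 60, 93]
Insert 60: [5, 41, 54, 60, 75, 82, 98, 93]
Insert 93: [5, 41, 54, 60, 75, 82, 93, 98]

Sorted: [5, 41, 54, 60, 75, 82, 93, 98]


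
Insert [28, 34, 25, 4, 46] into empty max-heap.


Insert 28: [28]
Insert 34: [34, 28]
Insert 25: [34, 28, 25]
Insert 4: [34, 28, 25, 4]
Insert 46: [46, 34, 25, 4, 28]

Final heap: [46, 34, 25, 4, 28]


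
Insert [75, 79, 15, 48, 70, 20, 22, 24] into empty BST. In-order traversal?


Insert 75: root
Insert 79: R from 75
Insert 15: L from 75
Insert 48: L from 75 -> R from 15
Insert 70: L from 75 -> R from 15 -> R from 48
Insert 20: L from 75 -> R from 15 -> L from 48
Insert 22: L from 75 -> R from 15 -> L from 48 -> R from 20
Insert 24: L from 75 -> R from 15 -> L from 48 -> R from 20 -> R from 22

In-order: [15, 20, 22, 24, 48, 70, 75, 79]


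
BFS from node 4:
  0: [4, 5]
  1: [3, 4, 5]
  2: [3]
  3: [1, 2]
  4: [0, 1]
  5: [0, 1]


Visit 4, enqueue [0, 1]
Visit 0, enqueue [5]
Visit 1, enqueue [3]
Visit 5, enqueue []
Visit 3, enqueue [2]
Visit 2, enqueue []

BFS order: [4, 0, 1, 5, 3, 2]


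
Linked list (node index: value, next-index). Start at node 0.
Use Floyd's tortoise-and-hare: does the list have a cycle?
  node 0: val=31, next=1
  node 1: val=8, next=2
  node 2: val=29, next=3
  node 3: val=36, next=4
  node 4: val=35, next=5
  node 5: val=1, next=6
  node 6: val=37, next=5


Floyd's tortoise (slow, +1) and hare (fast, +2):
  init: slow=0, fast=0
  step 1: slow=1, fast=2
  step 2: slow=2, fast=4
  step 3: slow=3, fast=6
  step 4: slow=4, fast=6
  step 5: slow=5, fast=6
  step 6: slow=6, fast=6
  slow == fast at node 6: cycle detected

Cycle: yes


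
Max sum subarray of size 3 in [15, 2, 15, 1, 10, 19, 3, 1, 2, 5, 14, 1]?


[0:3]: 32
[1:4]: 18
[2:5]: 26
[3:6]: 30
[4:7]: 32
[5:8]: 23
[6:9]: 6
[7:10]: 8
[8:11]: 21
[9:12]: 20

Max: 32 at [0:3]


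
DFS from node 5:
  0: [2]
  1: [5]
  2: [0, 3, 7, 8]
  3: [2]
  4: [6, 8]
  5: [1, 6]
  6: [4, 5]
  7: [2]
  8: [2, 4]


Visit 5, push [6, 1]
Visit 1, push []
Visit 6, push [4]
Visit 4, push [8]
Visit 8, push [2]
Visit 2, push [7, 3, 0]
Visit 0, push []
Visit 3, push []
Visit 7, push []

DFS order: [5, 1, 6, 4, 8, 2, 0, 3, 7]


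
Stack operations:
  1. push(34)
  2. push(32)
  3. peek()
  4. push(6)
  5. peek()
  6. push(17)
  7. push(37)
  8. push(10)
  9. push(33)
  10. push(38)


push(34) -> [34]
push(32) -> [34, 32]
peek()->32
push(6) -> [34, 32, 6]
peek()->6
push(17) -> [34, 32, 6, 17]
push(37) -> [34, 32, 6, 17, 37]
push(10) -> [34, 32, 6, 17, 37, 10]
push(33) -> [34, 32, 6, 17, 37, 10, 33]
push(38) -> [34, 32, 6, 17, 37, 10, 33, 38]

Final stack: [34, 32, 6, 17, 37, 10, 33, 38]


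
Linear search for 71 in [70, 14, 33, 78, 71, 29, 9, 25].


i=0: 70!=71
i=1: 14!=71
i=2: 33!=71
i=3: 78!=71
i=4: 71==71 found!

Found at 4, 5 comps


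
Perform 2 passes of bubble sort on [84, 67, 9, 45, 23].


Initial: [84, 67, 9, 45, 23]
Pass 1: [67, 9, 45, 23, 84] (4 swaps)
Pass 2: [9, 45, 23, 67, 84] (3 swaps)

After 2 passes: [9, 45, 23, 67, 84]


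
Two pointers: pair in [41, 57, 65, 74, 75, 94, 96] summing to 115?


lo=0(41)+hi=6(96)=137
lo=0(41)+hi=5(94)=135
lo=0(41)+hi=4(75)=116
lo=0(41)+hi=3(74)=115

Yes: 41+74=115


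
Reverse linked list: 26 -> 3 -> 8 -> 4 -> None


Step 1: curr=26, set curr.next=prev(None) | reversed so far: 26
Step 2: curr=3, set curr.next=prev(26) | reversed so far: 3 -> 26
Step 3: curr=8, set curr.next=prev(3) | reversed so far: 8 -> 3 -> 26
Step 4: curr=4, set curr.next=prev(8) | reversed so far: 4 -> 8 -> 3 -> 26

4 -> 8 -> 3 -> 26 -> None


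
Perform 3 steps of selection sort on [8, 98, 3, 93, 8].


Initial: [8, 98, 3, 93, 8]
Step 1: min=3 at 2
  Swap: [3, 98, 8, 93, 8]
Step 2: min=8 at 2
  Swap: [3, 8, 98, 93, 8]
Step 3: min=8 at 4
  Swap: [3, 8, 8, 93, 98]

After 3 steps: [3, 8, 8, 93, 98]


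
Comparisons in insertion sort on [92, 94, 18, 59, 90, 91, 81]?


Algorithm: insertion sort
Input: [92, 94, 18, 59, 90, 91, 81]
Sorted: [18, 59, 81, 90, 91, 92, 94]

17


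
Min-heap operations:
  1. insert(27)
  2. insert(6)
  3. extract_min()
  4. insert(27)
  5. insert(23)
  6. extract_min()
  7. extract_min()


insert(27) -> [27]
insert(6) -> [6, 27]
extract_min()->6, [27]
insert(27) -> [27, 27]
insert(23) -> [23, 27, 27]
extract_min()->23, [27, 27]
extract_min()->27, [27]

Final heap: [27]


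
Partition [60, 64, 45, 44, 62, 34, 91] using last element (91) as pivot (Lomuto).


Pivot: 91
  60 <= 91: advance i (no swap)
  64 <= 91: advance i (no swap)
  45 <= 91: advance i (no swap)
  44 <= 91: advance i (no swap)
  62 <= 91: advance i (no swap)
  34 <= 91: advance i (no swap)
Place pivot at 6: [60, 64, 45, 44, 62, 34, 91]

Partitioned: [60, 64, 45, 44, 62, 34, 91]


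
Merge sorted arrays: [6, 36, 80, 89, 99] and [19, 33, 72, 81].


Take 6 from A
Take 19 from B
Take 33 from B
Take 36 from A
Take 72 from B
Take 80 from A
Take 81 from B

Merged: [6, 19, 33, 36, 72, 80, 81, 89, 99]


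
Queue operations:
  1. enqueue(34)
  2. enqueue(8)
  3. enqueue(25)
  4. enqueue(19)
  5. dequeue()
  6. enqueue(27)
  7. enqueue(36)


enqueue(34) -> [34]
enqueue(8) -> [34, 8]
enqueue(25) -> [34, 8, 25]
enqueue(19) -> [34, 8, 25, 19]
dequeue()->34, [8, 25, 19]
enqueue(27) -> [8, 25, 19, 27]
enqueue(36) -> [8, 25, 19, 27, 36]

Final queue: [8, 25, 19, 27, 36]


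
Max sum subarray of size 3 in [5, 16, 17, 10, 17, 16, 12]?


[0:3]: 38
[1:4]: 43
[2:5]: 44
[3:6]: 43
[4:7]: 45

Max: 45 at [4:7]


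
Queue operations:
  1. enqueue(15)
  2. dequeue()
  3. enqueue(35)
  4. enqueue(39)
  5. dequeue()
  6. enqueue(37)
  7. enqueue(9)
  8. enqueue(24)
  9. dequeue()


enqueue(15) -> [15]
dequeue()->15, []
enqueue(35) -> [35]
enqueue(39) -> [35, 39]
dequeue()->35, [39]
enqueue(37) -> [39, 37]
enqueue(9) -> [39, 37, 9]
enqueue(24) -> [39, 37, 9, 24]
dequeue()->39, [37, 9, 24]

Final queue: [37, 9, 24]


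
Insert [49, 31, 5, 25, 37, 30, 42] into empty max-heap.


Insert 49: [49]
Insert 31: [49, 31]
Insert 5: [49, 31, 5]
Insert 25: [49, 31, 5, 25]
Insert 37: [49, 37, 5, 25, 31]
Insert 30: [49, 37, 30, 25, 31, 5]
Insert 42: [49, 37, 42, 25, 31, 5, 30]

Final heap: [49, 37, 42, 25, 31, 5, 30]


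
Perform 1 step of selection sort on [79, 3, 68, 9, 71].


Initial: [79, 3, 68, 9, 71]
Step 1: min=3 at 1
  Swap: [3, 79, 68, 9, 71]

After 1 step: [3, 79, 68, 9, 71]


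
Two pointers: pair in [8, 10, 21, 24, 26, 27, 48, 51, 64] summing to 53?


lo=0(8)+hi=8(64)=72
lo=0(8)+hi=7(51)=59
lo=0(8)+hi=6(48)=56
lo=0(8)+hi=5(27)=35
lo=1(10)+hi=5(27)=37
lo=2(21)+hi=5(27)=48
lo=3(24)+hi=5(27)=51
lo=4(26)+hi=5(27)=53

Yes: 26+27=53


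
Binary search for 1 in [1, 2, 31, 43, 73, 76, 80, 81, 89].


Step 1: lo=0, hi=8, mid=4, val=73
Step 2: lo=0, hi=3, mid=1, val=2
Step 3: lo=0, hi=0, mid=0, val=1

Found at index 0


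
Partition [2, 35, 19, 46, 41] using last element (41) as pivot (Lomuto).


Pivot: 41
  2 <= 41: advance i (no swap)
  35 <= 41: advance i (no swap)
  19 <= 41: advance i (no swap)
Place pivot at 3: [2, 35, 19, 41, 46]

Partitioned: [2, 35, 19, 41, 46]


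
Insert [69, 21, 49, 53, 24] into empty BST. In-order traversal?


Insert 69: root
Insert 21: L from 69
Insert 49: L from 69 -> R from 21
Insert 53: L from 69 -> R from 21 -> R from 49
Insert 24: L from 69 -> R from 21 -> L from 49

In-order: [21, 24, 49, 53, 69]


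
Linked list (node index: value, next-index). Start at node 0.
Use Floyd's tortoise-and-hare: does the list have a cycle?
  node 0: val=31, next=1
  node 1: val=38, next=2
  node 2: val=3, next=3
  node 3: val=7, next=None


Floyd's tortoise (slow, +1) and hare (fast, +2):
  init: slow=0, fast=0
  step 1: slow=1, fast=2
  step 2: fast 2->3->None, no cycle

Cycle: no


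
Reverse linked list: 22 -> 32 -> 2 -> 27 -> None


Step 1: curr=22, set curr.next=prev(None) | reversed so far: 22
Step 2: curr=32, set curr.next=prev(22) | reversed so far: 32 -> 22
Step 3: curr=2, set curr.next=prev(32) | reversed so far: 2 -> 32 -> 22
Step 4: curr=27, set curr.next=prev(2) | reversed so far: 27 -> 2 -> 32 -> 22

27 -> 2 -> 32 -> 22 -> None


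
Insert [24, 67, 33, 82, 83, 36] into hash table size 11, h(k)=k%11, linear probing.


Insert 24: h=2 -> slot 2
Insert 67: h=1 -> slot 1
Insert 33: h=0 -> slot 0
Insert 82: h=5 -> slot 5
Insert 83: h=6 -> slot 6
Insert 36: h=3 -> slot 3

Table: [33, 67, 24, 36, None, 82, 83, None, None, None, None]


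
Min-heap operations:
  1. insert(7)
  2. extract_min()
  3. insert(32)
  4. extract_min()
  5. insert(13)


insert(7) -> [7]
extract_min()->7, []
insert(32) -> [32]
extract_min()->32, []
insert(13) -> [13]

Final heap: [13]


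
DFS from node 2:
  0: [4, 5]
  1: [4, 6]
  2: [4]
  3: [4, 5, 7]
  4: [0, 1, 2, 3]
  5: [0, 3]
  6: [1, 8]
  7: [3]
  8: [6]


Visit 2, push [4]
Visit 4, push [3, 1, 0]
Visit 0, push [5]
Visit 5, push [3]
Visit 3, push [7]
Visit 7, push []
Visit 1, push [6]
Visit 6, push [8]
Visit 8, push []

DFS order: [2, 4, 0, 5, 3, 7, 1, 6, 8]


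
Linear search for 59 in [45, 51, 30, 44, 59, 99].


i=0: 45!=59
i=1: 51!=59
i=2: 30!=59
i=3: 44!=59
i=4: 59==59 found!

Found at 4, 5 comps


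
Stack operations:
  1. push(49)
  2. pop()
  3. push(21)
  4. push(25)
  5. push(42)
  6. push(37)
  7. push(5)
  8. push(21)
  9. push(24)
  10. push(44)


push(49) -> [49]
pop()->49, []
push(21) -> [21]
push(25) -> [21, 25]
push(42) -> [21, 25, 42]
push(37) -> [21, 25, 42, 37]
push(5) -> [21, 25, 42, 37, 5]
push(21) -> [21, 25, 42, 37, 5, 21]
push(24) -> [21, 25, 42, 37, 5, 21, 24]
push(44) -> [21, 25, 42, 37, 5, 21, 24, 44]

Final stack: [21, 25, 42, 37, 5, 21, 24, 44]


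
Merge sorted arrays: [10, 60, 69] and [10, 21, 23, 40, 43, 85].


Take 10 from A
Take 10 from B
Take 21 from B
Take 23 from B
Take 40 from B
Take 43 from B
Take 60 from A
Take 69 from A

Merged: [10, 10, 21, 23, 40, 43, 60, 69, 85]


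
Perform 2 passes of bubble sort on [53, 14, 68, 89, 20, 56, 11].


Initial: [53, 14, 68, 89, 20, 56, 11]
Pass 1: [14, 53, 68, 20, 56, 11, 89] (4 swaps)
Pass 2: [14, 53, 20, 56, 11, 68, 89] (3 swaps)

After 2 passes: [14, 53, 20, 56, 11, 68, 89]


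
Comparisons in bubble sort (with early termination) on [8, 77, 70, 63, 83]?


Algorithm: bubble sort (with early termination)
Input: [8, 77, 70, 63, 83]
Sorted: [8, 63, 70, 77, 83]

9


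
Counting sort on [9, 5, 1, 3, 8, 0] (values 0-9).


Input: [9, 5, 1, 3, 8, 0]
Counts: [1, 1, 0, 1, 0, 1, 0, 0, 1, 1]

Sorted: [0, 1, 3, 5, 8, 9]


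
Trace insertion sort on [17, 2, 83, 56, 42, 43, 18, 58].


Initial: [17, 2, 83, 56, 42, 43, 18, 58]
Insert 2: [2, 17, 83, 56, 42, 43, 18, 58]
Insert 83: [2, 17, 83, 56, 42, 43, 18, 58]
Insert 56: [2, 17, 56, 83, 42, 43, 18, 58]
Insert 42: [2, 17, 42, 56, 83, 43, 18, 58]
Insert 43: [2, 17, 42, 43, 56, 83, 18, 58]
Insert 18: [2, 17, 18, 42, 43, 56, 83, 58]
Insert 58: [2, 17, 18, 42, 43, 56, 58, 83]

Sorted: [2, 17, 18, 42, 43, 56, 58, 83]


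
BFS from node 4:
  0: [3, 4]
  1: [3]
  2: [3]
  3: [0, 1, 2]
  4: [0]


Visit 4, enqueue [0]
Visit 0, enqueue [3]
Visit 3, enqueue [1, 2]
Visit 1, enqueue []
Visit 2, enqueue []

BFS order: [4, 0, 3, 1, 2]


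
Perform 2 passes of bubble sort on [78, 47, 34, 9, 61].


Initial: [78, 47, 34, 9, 61]
Pass 1: [47, 34, 9, 61, 78] (4 swaps)
Pass 2: [34, 9, 47, 61, 78] (2 swaps)

After 2 passes: [34, 9, 47, 61, 78]
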